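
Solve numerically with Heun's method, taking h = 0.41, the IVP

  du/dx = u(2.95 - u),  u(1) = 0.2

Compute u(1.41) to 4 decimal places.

0.5330

Heun: k1 = f(x_n, u_n); k2 = f(x_n + h, u_n + h·k1); u_{n+1} = u_n + (h/2)·(k1 + k2).
x=1.000000, u=0.200000:
  k1 = f(1.000000, 0.200000) = 0.550000
  k2 = f(1.410000, 0.425500) = 1.074175
  u ← 0.200000 + (0.41/2)·(0.550000 + 1.074175) = 0.532956
u(1.41) ≈ 0.5330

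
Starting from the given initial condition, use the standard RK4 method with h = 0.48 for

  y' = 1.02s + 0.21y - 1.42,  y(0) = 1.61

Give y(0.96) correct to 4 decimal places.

RK4: k1 = f(s_n, y_n); k2 = f(s_n + h/2, y_n + (h/2)·k1); k3 = f(s_n + h/2, y_n + (h/2)·k2); k4 = f(s_n + h, y_n + h·k3); y_{n+1} = y_n + (h/6)·(k1 + 2k2 + 2k3 + k4).
s=0.000000, y=1.610000:
  k1 = f(0.000000, 1.610000) = -1.081900
  k2 = f(0.240000, 1.350344) = -0.891628
  k3 = f(0.240000, 1.396009) = -0.882038
  k4 = f(0.480000, 1.186622) = -0.681209
  y ← 1.610000 + (0.48/6)·(k1 + 2k2 + 2k3 + k4) = 1.185165
s=0.480000, y=1.185165:
  k1 = f(0.480000, 1.185165) = -0.681515
  k2 = f(0.720000, 1.021601) = -0.471064
  k3 = f(0.720000, 1.072109) = -0.460457
  k4 = f(0.960000, 0.964145) = -0.238329
  y ← 1.185165 + (0.48/6)·(k1 + 2k2 + 2k3 + k4) = 0.962534
y(0.96) ≈ 0.9625

0.9625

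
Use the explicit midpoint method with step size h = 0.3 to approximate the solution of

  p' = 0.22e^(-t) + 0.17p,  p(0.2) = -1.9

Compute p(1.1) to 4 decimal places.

-2.0973

Midpoint: k1 = f(t_n, p_n); k2 = f(t_n + h/2, p_n + (h/2)·k1); p_{n+1} = p_n + h·k2.
t=0.200000, p=-1.900000:
  k1 = f(0.200000, -1.900000) = -0.142879
  k2 = f(0.350000, -1.921432) = -0.171612
  p ← -1.900000 + 0.3·(-0.171612) = -1.951484
t=0.500000, p=-1.951484:
  k1 = f(0.500000, -1.951484) = -0.198315
  k2 = f(0.650000, -1.981231) = -0.221959
  p ← -1.951484 + 0.3·(-0.221959) = -2.018071
t=0.800000, p=-2.018071:
  k1 = f(0.800000, -2.018071) = -0.244220
  k2 = f(0.950000, -2.054704) = -0.264217
  p ← -2.018071 + 0.3·(-0.264217) = -2.097336
p(1.1) ≈ -2.0973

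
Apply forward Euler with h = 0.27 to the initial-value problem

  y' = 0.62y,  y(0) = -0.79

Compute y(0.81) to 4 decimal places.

Euler: y_{n+1} = y_n + h·f(x_n, y_n).
x=0.000000, y=-0.790000: f=-0.489800 → y ← -0.790000 + 0.27·(-0.489800) = -0.922246
x=0.270000, y=-0.922246: f=-0.571793 → y ← -0.922246 + 0.27·(-0.571793) = -1.076630
x=0.540000, y=-1.076630: f=-0.667511 → y ← -1.076630 + 0.27·(-0.667511) = -1.256858
y(0.81) ≈ -1.2569

-1.2569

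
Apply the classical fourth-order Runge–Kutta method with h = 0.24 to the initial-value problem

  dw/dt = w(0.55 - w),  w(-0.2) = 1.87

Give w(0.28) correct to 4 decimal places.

1.2012

RK4: k1 = f(t_n, w_n); k2 = f(t_n + h/2, w_n + (h/2)·k1); k3 = f(t_n + h/2, w_n + (h/2)·k2); k4 = f(t_n + h, w_n + h·k3); w_{n+1} = w_n + (h/6)·(k1 + 2k2 + 2k3 + k4).
t=-0.200000, w=1.870000:
  k1 = f(-0.200000, 1.870000) = -2.468400
  k2 = f(-0.080000, 1.573792) = -1.611236
  k3 = f(-0.080000, 1.676652) = -1.889003
  k4 = f(0.040000, 1.416639) = -1.227715
  w ← 1.870000 + (0.24/6)·(k1 + 2k2 + 2k3 + k4) = 1.442136
t=0.040000, w=1.442136:
  k1 = f(0.040000, 1.442136) = -1.286582
  k2 = f(0.160000, 1.287746) = -0.950030
  k3 = f(0.160000, 1.328133) = -1.033463
  k4 = f(0.280000, 1.194105) = -0.769129
  w ← 1.442136 + (0.24/6)·(k1 + 2k2 + 2k3 + k4) = 1.201228
w(0.28) ≈ 1.2012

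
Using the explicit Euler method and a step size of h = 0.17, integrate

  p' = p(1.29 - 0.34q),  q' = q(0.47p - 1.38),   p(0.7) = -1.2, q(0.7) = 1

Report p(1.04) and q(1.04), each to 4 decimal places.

-1.6455, 0.4379

Euler on (p,q): p_{n+1} = p_n + h·p', q_{n+1} = q_n + h·q'.
0.700000: (-1.200000, 1.000000); f=(-1.140000, -1.944000) → (-1.393800, 0.669520)
0.870000: (-1.393800, 0.669520); f=(-1.480722, -1.362531) → (-1.645523, 0.437890)
(p(1.04), q(1.04)) ≈ (-1.6455, 0.4379)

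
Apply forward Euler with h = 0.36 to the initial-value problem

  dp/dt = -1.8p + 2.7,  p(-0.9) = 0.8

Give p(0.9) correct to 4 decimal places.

Euler: p_{n+1} = p_n + h·f(t_n, p_n).
t=-0.900000, p=0.800000: f=1.260000 → p ← 0.800000 + 0.36·1.260000 = 1.253600
t=-0.540000, p=1.253600: f=0.443520 → p ← 1.253600 + 0.36·0.443520 = 1.413267
t=-0.180000, p=1.413267: f=0.156119 → p ← 1.413267 + 0.36·0.156119 = 1.469470
t=0.180000, p=1.469470: f=0.054954 → p ← 1.469470 + 0.36·0.054954 = 1.489253
t=0.540000, p=1.489253: f=0.019344 → p ← 1.489253 + 0.36·0.019344 = 1.496217
p(0.9) ≈ 1.4962

1.4962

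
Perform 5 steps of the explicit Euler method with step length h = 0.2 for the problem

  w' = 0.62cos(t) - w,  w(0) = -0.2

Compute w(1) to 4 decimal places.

0.2888

Euler: w_{n+1} = w_n + h·f(t_n, w_n).
t=0.000000, w=-0.200000: f=0.820000 → w ← -0.200000 + 0.2·0.820000 = -0.036000
t=0.200000, w=-0.036000: f=0.643641 → w ← -0.036000 + 0.2·0.643641 = 0.092728
t=0.400000, w=0.092728: f=0.478330 → w ← 0.092728 + 0.2·0.478330 = 0.188394
t=0.600000, w=0.188394: f=0.323314 → w ← 0.188394 + 0.2·0.323314 = 0.253057
t=0.800000, w=0.253057: f=0.178901 → w ← 0.253057 + 0.2·0.178901 = 0.288837
w(1) ≈ 0.2888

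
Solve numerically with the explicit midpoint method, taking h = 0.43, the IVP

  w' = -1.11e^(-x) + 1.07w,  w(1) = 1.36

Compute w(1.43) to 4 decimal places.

Midpoint: k1 = f(x_n, w_n); k2 = f(x_n + h/2, w_n + (h/2)·k1); w_{n+1} = w_n + h·k2.
x=1.000000, w=1.360000:
  k1 = f(1.000000, 1.360000) = 1.046854
  k2 = f(1.215000, 1.585074) = 1.366681
  w ← 1.360000 + 0.43·1.366681 = 1.947673
w(1.43) ≈ 1.9477

1.9477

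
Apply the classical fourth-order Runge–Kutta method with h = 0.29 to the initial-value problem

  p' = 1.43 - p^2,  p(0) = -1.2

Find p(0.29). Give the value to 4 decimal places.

-1.2042

RK4: k1 = f(x_n, p_n); k2 = f(x_n + h/2, p_n + (h/2)·k1); k3 = f(x_n + h/2, p_n + (h/2)·k2); k4 = f(x_n + h, p_n + h·k3); p_{n+1} = p_n + (h/6)·(k1 + 2k2 + 2k3 + k4).
x=0.000000, p=-1.200000:
  k1 = f(0.000000, -1.200000) = -0.010000
  k2 = f(0.145000, -1.201450) = -0.013482
  k3 = f(0.145000, -1.201955) = -0.014696
  k4 = f(0.290000, -1.204262) = -0.020246
  p ← -1.200000 + (0.29/6)·(k1 + 2k2 + 2k3 + k4) = -1.204186
p(0.29) ≈ -1.2042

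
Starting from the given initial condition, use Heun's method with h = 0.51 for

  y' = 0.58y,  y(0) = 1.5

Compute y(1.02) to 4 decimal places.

Heun: k1 = f(x_n, y_n); k2 = f(x_n + h, y_n + h·k1); y_{n+1} = y_n + (h/2)·(k1 + k2).
x=0.000000, y=1.500000:
  k1 = f(0.000000, 1.500000) = 0.870000
  k2 = f(0.510000, 1.943700) = 1.127346
  y ← 1.500000 + (0.51/2)·(0.870000 + 1.127346) = 2.009323
x=0.510000, y=2.009323:
  k1 = f(0.510000, 2.009323) = 1.165407
  k2 = f(1.020000, 2.603681) = 1.510135
  y ← 2.009323 + (0.51/2)·(1.165407 + 1.510135) = 2.691587
y(1.02) ≈ 2.6916

2.6916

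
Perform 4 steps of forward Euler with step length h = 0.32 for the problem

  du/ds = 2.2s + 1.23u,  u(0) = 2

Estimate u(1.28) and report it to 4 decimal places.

9.2849

Euler: u_{n+1} = u_n + h·f(s_n, u_n).
s=0.000000, u=2.000000: f=2.460000 → u ← 2.000000 + 0.32·2.460000 = 2.787200
s=0.320000, u=2.787200: f=4.132256 → u ← 2.787200 + 0.32·4.132256 = 4.109522
s=0.640000, u=4.109522: f=6.462712 → u ← 4.109522 + 0.32·6.462712 = 6.177590
s=0.960000, u=6.177590: f=9.710435 → u ← 6.177590 + 0.32·9.710435 = 9.284929
u(1.28) ≈ 9.2849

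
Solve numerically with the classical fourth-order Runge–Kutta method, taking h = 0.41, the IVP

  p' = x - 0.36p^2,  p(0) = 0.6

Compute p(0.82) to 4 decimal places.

0.8082

RK4: k1 = f(x_n, p_n); k2 = f(x_n + h/2, p_n + (h/2)·k1); k3 = f(x_n + h/2, p_n + (h/2)·k2); k4 = f(x_n + h, p_n + h·k3); p_{n+1} = p_n + (h/6)·(k1 + 2k2 + 2k3 + k4).
x=0.000000, p=0.600000:
  k1 = f(0.000000, 0.600000) = -0.129600
  k2 = f(0.205000, 0.573432) = 0.086623
  k3 = f(0.205000, 0.617758) = 0.067615
  k4 = f(0.410000, 0.627722) = 0.268147
  p ← 0.600000 + (0.41/6)·(k1 + 2k2 + 2k3 + k4) = 0.630547
x=0.410000, p=0.630547:
  k1 = f(0.410000, 0.630547) = 0.266868
  k2 = f(0.615000, 0.685255) = 0.445953
  k3 = f(0.615000, 0.721967) = 0.427355
  k4 = f(0.820000, 0.805762) = 0.586269
  p ← 0.630547 + (0.41/6)·(k1 + 2k2 + 2k3 + k4) = 0.808196
p(0.82) ≈ 0.8082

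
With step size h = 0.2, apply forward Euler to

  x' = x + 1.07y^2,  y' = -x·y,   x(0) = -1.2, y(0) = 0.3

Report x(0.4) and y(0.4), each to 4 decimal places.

Euler on (x,y): x_{n+1} = x_n + h·x', y_{n+1} = y_n + h·y'.
0.000000: (-1.200000, 0.300000); f=(-1.103700, 0.360000) → (-1.420740, 0.372000)
0.200000: (-1.420740, 0.372000); f=(-1.272669, 0.528515) → (-1.675274, 0.477703)
(x(0.4), y(0.4)) ≈ (-1.6753, 0.4777)

-1.6753, 0.4777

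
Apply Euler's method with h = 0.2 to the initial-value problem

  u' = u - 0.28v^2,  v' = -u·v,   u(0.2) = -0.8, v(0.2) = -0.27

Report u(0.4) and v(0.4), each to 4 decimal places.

Euler on (u,v): u_{n+1} = u_n + h·u', v_{n+1} = v_n + h·v'.
0.200000: (-0.800000, -0.270000); f=(-0.820412, -0.216000) → (-0.964082, -0.313200)
(u(0.4), v(0.4)) ≈ (-0.9641, -0.3132)

-0.9641, -0.3132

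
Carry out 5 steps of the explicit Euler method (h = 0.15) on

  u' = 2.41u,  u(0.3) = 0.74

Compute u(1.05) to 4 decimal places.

Euler: u_{n+1} = u_n + h·f(t_n, u_n).
t=0.300000, u=0.740000: f=1.783400 → u ← 0.740000 + 0.15·1.783400 = 1.007510
t=0.450000, u=1.007510: f=2.428099 → u ← 1.007510 + 0.15·2.428099 = 1.371725
t=0.600000, u=1.371725: f=3.305857 → u ← 1.371725 + 0.15·3.305857 = 1.867603
t=0.750000, u=1.867603: f=4.500924 → u ← 1.867603 + 0.15·4.500924 = 2.542742
t=0.900000, u=2.542742: f=6.128008 → u ← 2.542742 + 0.15·6.128008 = 3.461943
u(1.05) ≈ 3.4619

3.4619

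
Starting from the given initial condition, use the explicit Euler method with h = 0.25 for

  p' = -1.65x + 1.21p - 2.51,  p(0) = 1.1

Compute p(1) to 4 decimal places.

-1.4830

Euler: p_{n+1} = p_n + h·f(x_n, p_n).
x=0.000000, p=1.100000: f=-1.179000 → p ← 1.100000 + 0.25·(-1.179000) = 0.805250
x=0.250000, p=0.805250: f=-1.948147 → p ← 0.805250 + 0.25·(-1.948147) = 0.318213
x=0.500000, p=0.318213: f=-2.949962 → p ← 0.318213 + 0.25·(-2.949962) = -0.419277
x=0.750000, p=-0.419277: f=-4.254826 → p ← -0.419277 + 0.25·(-4.254826) = -1.482984
p(1) ≈ -1.4830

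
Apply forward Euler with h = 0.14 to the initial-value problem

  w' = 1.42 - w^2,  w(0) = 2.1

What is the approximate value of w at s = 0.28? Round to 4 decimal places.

1.4844

Euler: w_{n+1} = w_n + h·f(s_n, w_n).
s=0.000000, w=2.100000: f=-2.990000 → w ← 2.100000 + 0.14·(-2.990000) = 1.681400
s=0.140000, w=1.681400: f=-1.407106 → w ← 1.681400 + 0.14·(-1.407106) = 1.484405
w(0.28) ≈ 1.4844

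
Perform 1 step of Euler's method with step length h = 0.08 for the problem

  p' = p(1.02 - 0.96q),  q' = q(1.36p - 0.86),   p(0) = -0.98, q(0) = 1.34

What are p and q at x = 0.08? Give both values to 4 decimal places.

Euler on (p,q): p_{n+1} = p_n + h·p', q_{n+1} = q_n + h·q'.
0.000000: (-0.980000, 1.340000); f=(0.261072, -2.938352) → (-0.959114, 1.104932)
(p(0.08), q(0.08)) ≈ (-0.9591, 1.1049)

-0.9591, 1.1049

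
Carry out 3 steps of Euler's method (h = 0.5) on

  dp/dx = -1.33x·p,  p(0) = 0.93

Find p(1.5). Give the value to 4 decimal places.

0.2080

Euler: p_{n+1} = p_n + h·f(x_n, p_n).
x=0.000000, p=0.930000: f=0.000000 → p ← 0.930000 + 0.5·0.000000 = 0.930000
x=0.500000, p=0.930000: f=-0.618450 → p ← 0.930000 + 0.5·(-0.618450) = 0.620775
x=1.000000, p=0.620775: f=-0.825631 → p ← 0.620775 + 0.5·(-0.825631) = 0.207960
p(1.5) ≈ 0.2080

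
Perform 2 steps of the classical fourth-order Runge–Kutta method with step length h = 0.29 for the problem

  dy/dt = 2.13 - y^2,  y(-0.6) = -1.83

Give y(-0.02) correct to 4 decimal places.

RK4: k1 = f(t_n, y_n); k2 = f(t_n + h/2, y_n + (h/2)·k1); k3 = f(t_n + h/2, y_n + (h/2)·k2); k4 = f(t_n + h, y_n + h·k3); y_{n+1} = y_n + (h/6)·(k1 + 2k2 + 2k3 + k4).
t=-0.600000, y=-1.830000:
  k1 = f(-0.600000, -1.830000) = -1.218900
  k2 = f(-0.455000, -2.006741) = -1.897007
  k3 = f(-0.455000, -2.105066) = -2.301303
  k4 = f(-0.310000, -2.497378) = -4.106897
  y ← -1.830000 + (0.29/6)·(k1 + 2k2 + 2k3 + k4) = -2.493250
t=-0.310000, y=-2.493250:
  k1 = f(-0.310000, -2.493250) = -4.086297
  k2 = f(-0.165000, -3.085763) = -7.391934
  k3 = f(-0.165000, -3.565081) = -10.579800
  k4 = f(-0.020000, -5.561392) = -28.799084
  y ← -2.493250 + (0.29/6)·(k1 + 2k2 + 2k3 + k4) = -5.819978
y(-0.02) ≈ -5.8200

-5.8200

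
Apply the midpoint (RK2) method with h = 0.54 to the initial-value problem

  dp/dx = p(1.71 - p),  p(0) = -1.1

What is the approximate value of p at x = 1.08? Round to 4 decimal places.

Midpoint: k1 = f(x_n, p_n); k2 = f(x_n + h/2, p_n + (h/2)·k1); p_{n+1} = p_n + h·k2.
x=0.000000, p=-1.100000:
  k1 = f(0.000000, -1.100000) = -3.091000
  k2 = f(0.270000, -1.934570) = -7.050676
  p ← -1.100000 + 0.54·(-7.050676) = -4.907365
x=0.540000, p=-4.907365:
  k1 = f(0.540000, -4.907365) = -32.473825
  k2 = f(0.810000, -13.675298) = -210.398522
  p ← -4.907365 + 0.54·(-210.398522) = -118.522567
p(1.08) ≈ -118.5226

-118.5226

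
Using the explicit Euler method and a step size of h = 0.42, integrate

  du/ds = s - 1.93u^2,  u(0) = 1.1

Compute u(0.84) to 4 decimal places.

Euler: u_{n+1} = u_n + h·f(s_n, u_n).
s=0.000000, u=1.100000: f=-2.335300 → u ← 1.100000 + 0.42·(-2.335300) = 0.119174
s=0.420000, u=0.119174: f=0.392589 → u ← 0.119174 + 0.42·0.392589 = 0.284062
u(0.84) ≈ 0.2841

0.2841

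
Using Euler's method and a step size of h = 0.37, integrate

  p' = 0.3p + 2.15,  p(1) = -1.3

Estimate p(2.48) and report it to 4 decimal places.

Euler: p_{n+1} = p_n + h·f(s_n, p_n).
s=1.000000, p=-1.300000: f=1.760000 → p ← -1.300000 + 0.37·1.760000 = -0.648800
s=1.370000, p=-0.648800: f=1.955360 → p ← -0.648800 + 0.37·1.955360 = 0.074683
s=1.740000, p=0.074683: f=2.172405 → p ← 0.074683 + 0.37·2.172405 = 0.878473
s=2.110000, p=0.878473: f=2.413542 → p ← 0.878473 + 0.37·2.413542 = 1.771484
p(2.48) ≈ 1.7715

1.7715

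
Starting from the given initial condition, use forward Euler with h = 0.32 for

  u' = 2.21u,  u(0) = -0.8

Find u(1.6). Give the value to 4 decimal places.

Euler: u_{n+1} = u_n + h·f(s_n, u_n).
s=0.000000, u=-0.800000: f=-1.768000 → u ← -0.800000 + 0.32·(-1.768000) = -1.365760
s=0.320000, u=-1.365760: f=-3.018330 → u ← -1.365760 + 0.32·(-3.018330) = -2.331625
s=0.640000, u=-2.331625: f=-5.152892 → u ← -2.331625 + 0.32·(-5.152892) = -3.980551
s=0.960000, u=-3.980551: f=-8.797018 → u ← -3.980551 + 0.32·(-8.797018) = -6.795597
s=1.280000, u=-6.795597: f=-15.018269 → u ← -6.795597 + 0.32·(-15.018269) = -11.601443
u(1.6) ≈ -11.6014

-11.6014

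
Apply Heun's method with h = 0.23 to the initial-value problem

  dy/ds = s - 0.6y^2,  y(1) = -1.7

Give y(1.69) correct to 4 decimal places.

Heun: k1 = f(s_n, y_n); k2 = f(s_n + h, y_n + h·k1); y_{n+1} = y_n + (h/2)·(k1 + k2).
s=1.000000, y=-1.700000:
  k1 = f(1.000000, -1.700000) = -0.734000
  k2 = f(1.230000, -1.868820) = -0.865493
  y ← -1.700000 + (0.23/2)·(-0.734000 + (-0.865493)) = -1.883942
s=1.230000, y=-1.883942:
  k1 = f(1.230000, -1.883942) = -0.899542
  k2 = f(1.460000, -2.090836) = -1.162958
  y ← -1.883942 + (0.23/2)·(-0.899542 + (-1.162958)) = -2.121129
s=1.460000, y=-2.121129:
  k1 = f(1.460000, -2.121129) = -1.239513
  k2 = f(1.690000, -2.406217) = -1.783929
  y ← -2.121129 + (0.23/2)·(-1.239513 + (-1.783929)) = -2.468825
y(1.69) ≈ -2.4688

-2.4688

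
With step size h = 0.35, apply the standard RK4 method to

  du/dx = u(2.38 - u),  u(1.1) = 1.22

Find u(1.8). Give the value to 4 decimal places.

2.0169

RK4: k1 = f(x_n, u_n); k2 = f(x_n + h/2, u_n + (h/2)·k1); k3 = f(x_n + h/2, u_n + (h/2)·k2); k4 = f(x_n + h, u_n + h·k3); u_{n+1} = u_n + (h/6)·(k1 + 2k2 + 2k3 + k4).
x=1.100000, u=1.220000:
  k1 = f(1.100000, 1.220000) = 1.415200
  k2 = f(1.275000, 1.467660) = 1.339005
  k3 = f(1.275000, 1.454326) = 1.346232
  k4 = f(1.450000, 1.691181) = 1.164917
  u ← 1.220000 + (0.35/6)·(k1 + 2k2 + 2k3 + k4) = 1.683784
x=1.450000, u=1.683784:
  k1 = f(1.450000, 1.683784) = 1.172277
  k2 = f(1.625000, 1.888933) = 0.927593
  k3 = f(1.625000, 1.846113) = 0.985615
  k4 = f(1.800000, 2.028750) = 0.712599
  u ← 1.683784 + (0.35/6)·(k1 + 2k2 + 2k3 + k4) = 2.016943
u(1.8) ≈ 2.0169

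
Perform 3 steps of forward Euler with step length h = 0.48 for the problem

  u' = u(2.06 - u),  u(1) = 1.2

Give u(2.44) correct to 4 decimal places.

2.0570

Euler: u_{n+1} = u_n + h·f(x_n, u_n).
x=1.000000, u=1.200000: f=1.032000 → u ← 1.200000 + 0.48·1.032000 = 1.695360
x=1.480000, u=1.695360: f=0.618196 → u ← 1.695360 + 0.48·0.618196 = 1.992094
x=1.960000, u=1.992094: f=0.135275 → u ← 1.992094 + 0.48·0.135275 = 2.057026
u(2.44) ≈ 2.0570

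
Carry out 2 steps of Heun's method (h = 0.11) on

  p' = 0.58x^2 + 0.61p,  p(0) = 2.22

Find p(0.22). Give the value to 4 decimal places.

Heun: k1 = f(x_n, p_n); k2 = f(x_n + h, p_n + h·k1); p_{n+1} = p_n + (h/2)·(k1 + k2).
x=0.000000, p=2.220000:
  k1 = f(0.000000, 2.220000) = 1.354200
  k2 = f(0.110000, 2.368962) = 1.452085
  p ← 2.220000 + (0.11/2)·(1.354200 + 1.452085) = 2.374346
x=0.110000, p=2.374346:
  k1 = f(0.110000, 2.374346) = 1.455369
  k2 = f(0.220000, 2.534436) = 1.574078
  p ← 2.374346 + (0.11/2)·(1.455369 + 1.574078) = 2.540965
p(0.22) ≈ 2.5410

2.5410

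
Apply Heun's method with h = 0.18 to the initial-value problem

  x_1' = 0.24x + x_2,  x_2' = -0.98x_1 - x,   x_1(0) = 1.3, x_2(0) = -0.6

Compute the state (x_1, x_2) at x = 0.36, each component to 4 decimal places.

Heun on (x_1,x_2): k1 = f(x_n, state_n); k2 = f(x_n + h, state_n + h·k1); state_{n+1} = state_n + (h/2)·(k1 + k2).
0.000000: (1.300000, -0.600000)
  k1 = (-0.600000, -1.274000)
  predictor → (1.192000, -0.829320)
  k2 = (-0.786120, -1.348160)
  → (1.175249, -0.835994)
0.180000: (1.175249, -0.835994)
  k1 = (-0.792794, -1.331744)
  predictor → (1.032546, -1.075708)
  k2 = (-0.989308, -1.371895)
  → (1.014860, -1.079322)
(x_1(0.36), x_2(0.36)) ≈ (1.0149, -1.0793)

1.0149, -1.0793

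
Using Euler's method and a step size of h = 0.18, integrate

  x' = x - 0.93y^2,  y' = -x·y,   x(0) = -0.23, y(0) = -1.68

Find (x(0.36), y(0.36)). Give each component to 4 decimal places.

-1.3902, -1.9838

Euler on (x,y): x_{n+1} = x_n + h·x', y_{n+1} = y_n + h·y'.
0.000000: (-0.230000, -1.680000); f=(-2.854832, -0.386400) → (-0.743870, -1.749552)
0.180000: (-0.743870, -1.749552); f=(-3.590537, -1.301439) → (-1.390166, -1.983811)
(x(0.36), y(0.36)) ≈ (-1.3902, -1.9838)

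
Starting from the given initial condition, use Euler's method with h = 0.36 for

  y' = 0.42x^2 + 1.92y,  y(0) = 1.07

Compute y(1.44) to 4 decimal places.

9.1181

Euler: y_{n+1} = y_n + h·f(x_n, y_n).
x=0.000000, y=1.070000: f=2.054400 → y ← 1.070000 + 0.36·2.054400 = 1.809584
x=0.360000, y=1.809584: f=3.528833 → y ← 1.809584 + 0.36·3.528833 = 3.079964
x=0.720000, y=3.079964: f=6.131259 → y ← 3.079964 + 0.36·6.131259 = 5.287217
x=1.080000, y=5.287217: f=10.641345 → y ← 5.287217 + 0.36·10.641345 = 9.118101
y(1.44) ≈ 9.1181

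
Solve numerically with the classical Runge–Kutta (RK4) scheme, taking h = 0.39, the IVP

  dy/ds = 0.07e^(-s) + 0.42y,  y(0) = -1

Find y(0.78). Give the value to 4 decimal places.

RK4: k1 = f(s_n, y_n); k2 = f(s_n + h/2, y_n + (h/2)·k1); k3 = f(s_n + h/2, y_n + (h/2)·k2); k4 = f(s_n + h, y_n + h·k3); y_{n+1} = y_n + (h/6)·(k1 + 2k2 + 2k3 + k4).
s=0.000000, y=-1.000000:
  k1 = f(0.000000, -1.000000) = -0.350000
  k2 = f(0.195000, -1.068250) = -0.391067
  k3 = f(0.195000, -1.076258) = -0.394430
  k4 = f(0.390000, -1.153828) = -0.437214
  y ← -1.000000 + (0.39/6)·(k1 + 2k2 + 2k3 + k4) = -1.153283
s=0.390000, y=-1.153283:
  k1 = f(0.390000, -1.153283) = -0.436985
  k2 = f(0.585000, -1.238496) = -0.481171
  k3 = f(0.585000, -1.247112) = -0.484790
  k4 = f(0.780000, -1.342351) = -0.531699
  y ← -1.153283 + (0.39/6)·(k1 + 2k2 + 2k3 + k4) = -1.341823
y(0.78) ≈ -1.3418

-1.3418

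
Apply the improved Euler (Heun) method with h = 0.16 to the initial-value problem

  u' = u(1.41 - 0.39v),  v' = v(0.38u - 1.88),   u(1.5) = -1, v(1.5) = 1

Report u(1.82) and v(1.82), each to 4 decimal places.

Heun on (u,v): k1 = f(t_n, state_n); k2 = f(t_n + h, state_n + h·k1); state_{n+1} = state_n + (h/2)·(k1 + k2).
1.500000: (-1.000000, 1.000000)
  k1 = (-1.020000, -2.260000)
  predictor → (-1.163200, 0.638400)
  k2 = (-1.350503, -1.482375)
  → (-1.189640, 0.700610)
1.660000: (-1.189640, 0.700610)
  k1 = (-1.352338, -1.633867)
  predictor → (-1.406014, 0.439191)
  k2 = (-1.741652, -1.060333)
  → (-1.437159, 0.485074)
(u(1.82), v(1.82)) ≈ (-1.4372, 0.4851)

-1.4372, 0.4851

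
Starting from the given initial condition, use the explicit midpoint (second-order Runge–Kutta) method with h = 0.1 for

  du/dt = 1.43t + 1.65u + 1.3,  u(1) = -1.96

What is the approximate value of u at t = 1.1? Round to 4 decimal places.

Midpoint: k1 = f(t_n, u_n); k2 = f(t_n + h/2, u_n + (h/2)·k1); u_{n+1} = u_n + h·k2.
t=1.000000, u=-1.960000:
  k1 = f(1.000000, -1.960000) = -0.504000
  k2 = f(1.050000, -1.985200) = -0.474080
  u ← -1.960000 + 0.1·(-0.474080) = -2.007408
u(1.1) ≈ -2.0074

-2.0074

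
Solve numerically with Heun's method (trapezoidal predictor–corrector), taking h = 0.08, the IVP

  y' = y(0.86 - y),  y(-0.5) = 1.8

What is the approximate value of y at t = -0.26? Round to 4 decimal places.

Heun: k1 = f(t_n, y_n); k2 = f(t_n + h, y_n + h·k1); y_{n+1} = y_n + (h/2)·(k1 + k2).
t=-0.500000, y=1.800000:
  k1 = f(-0.500000, 1.800000) = -1.692000
  k2 = f(-0.420000, 1.664640) = -1.339436
  y ← 1.800000 + (0.08/2)·(-1.692000 + (-1.339436)) = 1.678743
t=-0.420000, y=1.678743:
  k1 = f(-0.420000, 1.678743) = -1.374458
  k2 = f(-0.340000, 1.568786) = -1.111933
  y ← 1.678743 + (0.08/2)·(-1.374458 + (-1.111933)) = 1.579287
t=-0.340000, y=1.579287:
  k1 = f(-0.340000, 1.579287) = -1.135960
  k2 = f(-0.260000, 1.488410) = -0.935332
  y ← 1.579287 + (0.08/2)·(-1.135960 + (-0.935332)) = 1.496435
y(-0.26) ≈ 1.4964

1.4964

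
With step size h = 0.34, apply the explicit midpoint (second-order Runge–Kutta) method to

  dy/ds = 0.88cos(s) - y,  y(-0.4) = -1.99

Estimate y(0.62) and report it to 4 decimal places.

Midpoint: k1 = f(s_n, y_n); k2 = f(s_n + h/2, y_n + (h/2)·k1); y_{n+1} = y_n + h·k2.
s=-0.400000, y=-1.990000:
  k1 = f(-0.400000, -1.990000) = 2.800534
  k2 = f(-0.230000, -1.513909) = 2.370736
  y ← -1.990000 + 0.34·2.370736 = -1.183950
s=-0.060000, y=-1.183950:
  k1 = f(-0.060000, -1.183950) = 2.062366
  k2 = f(0.110000, -0.833348) = 1.708029
  y ← -1.183950 + 0.34·1.708029 = -0.603220
s=0.280000, y=-0.603220:
  k1 = f(0.280000, -0.603220) = 1.448949
  k2 = f(0.450000, -0.356899) = 1.149292
  y ← -0.603220 + 0.34·1.149292 = -0.212461
y(0.62) ≈ -0.2125

-0.2125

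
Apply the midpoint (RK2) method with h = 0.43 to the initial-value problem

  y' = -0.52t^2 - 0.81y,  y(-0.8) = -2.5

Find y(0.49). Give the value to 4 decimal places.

-0.9467

Midpoint: k1 = f(t_n, y_n); k2 = f(t_n + h/2, y_n + (h/2)·k1); y_{n+1} = y_n + h·k2.
t=-0.800000, y=-2.500000:
  k1 = f(-0.800000, -2.500000) = 1.692200
  k2 = f(-0.585000, -2.136177) = 1.552346
  y ← -2.500000 + 0.43·1.552346 = -1.832491
t=-0.370000, y=-1.832491:
  k1 = f(-0.370000, -1.832491) = 1.413130
  k2 = f(-0.155000, -1.528668) = 1.225728
  y ← -1.832491 + 0.43·1.225728 = -1.305428
t=0.060000, y=-1.305428:
  k1 = f(0.060000, -1.305428) = 1.055525
  k2 = f(0.275000, -1.078490) = 0.834252
  y ← -1.305428 + 0.43·0.834252 = -0.946700
y(0.49) ≈ -0.9467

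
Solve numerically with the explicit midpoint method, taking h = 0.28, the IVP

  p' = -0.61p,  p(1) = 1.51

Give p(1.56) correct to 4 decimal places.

1.0751

Midpoint: k1 = f(x_n, p_n); k2 = f(x_n + h/2, p_n + (h/2)·k1); p_{n+1} = p_n + h·k2.
x=1.000000, p=1.510000:
  k1 = f(1.000000, 1.510000) = -0.921100
  k2 = f(1.140000, 1.381046) = -0.842438
  p ← 1.510000 + 0.28·(-0.842438) = 1.274117
x=1.280000, p=1.274117:
  k1 = f(1.280000, 1.274117) = -0.777212
  k2 = f(1.420000, 1.165308) = -0.710838
  p ← 1.274117 + 0.28·(-0.710838) = 1.075083
p(1.56) ≈ 1.0751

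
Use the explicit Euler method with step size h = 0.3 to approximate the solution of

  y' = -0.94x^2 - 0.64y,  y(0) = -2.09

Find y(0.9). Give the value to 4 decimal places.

-1.2245

Euler: y_{n+1} = y_n + h·f(x_n, y_n).
x=0.000000, y=-2.090000: f=1.337600 → y ← -2.090000 + 0.3·1.337600 = -1.688720
x=0.300000, y=-1.688720: f=0.996181 → y ← -1.688720 + 0.3·0.996181 = -1.389866
x=0.600000, y=-1.389866: f=0.551114 → y ← -1.389866 + 0.3·0.551114 = -1.224532
y(0.9) ≈ -1.2245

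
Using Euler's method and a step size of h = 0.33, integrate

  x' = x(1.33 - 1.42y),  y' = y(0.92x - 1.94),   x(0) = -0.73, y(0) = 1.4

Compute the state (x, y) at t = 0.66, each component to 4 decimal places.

-0.7705, 0.0360

Euler on (x,y): x_{n+1} = x_n + h·x', y_{n+1} = y_n + h·y'.
0.000000: (-0.730000, 1.400000); f=(0.480340, -3.656240) → (-0.571488, 0.193441)
0.330000: (-0.571488, 0.193441); f=(-0.603099, -0.476980) → (-0.770511, 0.036037)
(x(0.66), y(0.66)) ≈ (-0.7705, 0.0360)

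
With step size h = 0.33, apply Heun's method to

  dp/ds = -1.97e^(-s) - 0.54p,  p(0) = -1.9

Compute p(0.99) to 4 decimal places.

Heun: k1 = f(s_n, p_n); k2 = f(s_n + h, p_n + h·k1); p_{n+1} = p_n + (h/2)·(k1 + k2).
s=0.000000, p=-1.900000:
  k1 = f(0.000000, -1.900000) = -0.944000
  k2 = f(0.330000, -2.211520) = -0.222059
  p ← -1.900000 + (0.33/2)·(-0.944000 + (-0.222059)) = -2.092400
s=0.330000, p=-2.092400:
  k1 = f(0.330000, -2.092400) = -0.286384
  k2 = f(0.660000, -2.186906) = 0.162732
  p ← -2.092400 + (0.33/2)·(-0.286384 + 0.162732) = -2.112802
s=0.660000, p=-2.112802:
  k1 = f(0.660000, -2.112802) = 0.122716
  k2 = f(0.990000, -2.072306) = 0.387039
  p ← -2.112802 + (0.33/2)·(0.122716 + 0.387039) = -2.028693
p(0.99) ≈ -2.0287

-2.0287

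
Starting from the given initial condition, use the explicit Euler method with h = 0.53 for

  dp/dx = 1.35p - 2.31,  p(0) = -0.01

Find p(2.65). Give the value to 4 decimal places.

Euler: p_{n+1} = p_n + h·f(x_n, p_n).
x=0.000000, p=-0.010000: f=-2.323500 → p ← -0.010000 + 0.53·(-2.323500) = -1.241455
x=0.530000, p=-1.241455: f=-3.985964 → p ← -1.241455 + 0.53·(-3.985964) = -3.354016
x=1.060000, p=-3.354016: f=-6.837922 → p ← -3.354016 + 0.53·(-6.837922) = -6.978115
x=1.590000, p=-6.978115: f=-11.730455 → p ← -6.978115 + 0.53·(-11.730455) = -13.195255
x=2.120000, p=-13.195255: f=-20.123595 → p ← -13.195255 + 0.53·(-20.123595) = -23.860761
p(2.65) ≈ -23.8608

-23.8608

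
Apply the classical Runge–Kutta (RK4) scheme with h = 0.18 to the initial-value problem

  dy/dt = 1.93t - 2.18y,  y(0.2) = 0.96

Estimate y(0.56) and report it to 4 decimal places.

RK4: k1 = f(t_n, y_n); k2 = f(t_n + h/2, y_n + (h/2)·k1); k3 = f(t_n + h/2, y_n + (h/2)·k2); k4 = f(t_n + h, y_n + h·k3); y_{n+1} = y_n + (h/6)·(k1 + 2k2 + 2k3 + k4).
t=0.200000, y=0.960000:
  k1 = f(0.200000, 0.960000) = -1.706800
  k2 = f(0.290000, 0.806388) = -1.198226
  k3 = f(0.290000, 0.852160) = -1.298008
  k4 = f(0.380000, 0.726359) = -0.850062
  y ← 0.960000 + (0.18/6)·(k1 + 2k2 + 2k3 + k4) = 0.733520
t=0.380000, y=0.733520:
  k1 = f(0.380000, 0.733520) = -0.865674
  k2 = f(0.470000, 0.655609) = -0.522129
  k3 = f(0.470000, 0.686529) = -0.589532
  k4 = f(0.560000, 0.627404) = -0.286941
  y ← 0.733520 + (0.18/6)·(k1 + 2k2 + 2k3 + k4) = 0.632242
y(0.56) ≈ 0.6322

0.6322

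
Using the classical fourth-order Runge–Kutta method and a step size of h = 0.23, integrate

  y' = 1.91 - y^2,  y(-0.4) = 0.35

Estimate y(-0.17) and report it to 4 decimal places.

0.7190

RK4: k1 = f(t_n, y_n); k2 = f(t_n + h/2, y_n + (h/2)·k1); k3 = f(t_n + h/2, y_n + (h/2)·k2); k4 = f(t_n + h, y_n + h·k3); y_{n+1} = y_n + (h/6)·(k1 + 2k2 + 2k3 + k4).
t=-0.400000, y=0.350000:
  k1 = f(-0.400000, 0.350000) = 1.787500
  k2 = f(-0.285000, 0.555562) = 1.601350
  k3 = f(-0.285000, 0.534155) = 1.624678
  k4 = f(-0.170000, 0.723676) = 1.386293
  y ← 0.350000 + (0.23/6)·(k1 + 2k2 + 2k3 + k4) = 0.718991
y(-0.17) ≈ 0.7190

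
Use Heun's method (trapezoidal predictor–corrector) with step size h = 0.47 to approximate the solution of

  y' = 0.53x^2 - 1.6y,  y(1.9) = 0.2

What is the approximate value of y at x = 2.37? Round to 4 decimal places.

0.9172

Heun: k1 = f(x_n, y_n); k2 = f(x_n + h, y_n + h·k1); y_{n+1} = y_n + (h/2)·(k1 + k2).
x=1.900000, y=0.200000:
  k1 = f(1.900000, 0.200000) = 1.593300
  k2 = f(2.370000, 0.948851) = 1.458795
  y ← 0.200000 + (0.47/2)·(1.593300 + 1.458795) = 0.917242
y(2.37) ≈ 0.9172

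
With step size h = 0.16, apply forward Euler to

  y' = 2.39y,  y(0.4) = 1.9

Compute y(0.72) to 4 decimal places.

Euler: y_{n+1} = y_n + h·f(x_n, y_n).
x=0.400000, y=1.900000: f=4.541000 → y ← 1.900000 + 0.16·4.541000 = 2.626560
x=0.560000, y=2.626560: f=6.277478 → y ← 2.626560 + 0.16·6.277478 = 3.630957
y(0.72) ≈ 3.6310

3.6310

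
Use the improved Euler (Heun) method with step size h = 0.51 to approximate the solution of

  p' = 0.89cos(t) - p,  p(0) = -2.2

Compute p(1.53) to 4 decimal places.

-0.2043

Heun: k1 = f(t_n, p_n); k2 = f(t_n + h, p_n + h·k1); p_{n+1} = p_n + (h/2)·(k1 + k2).
t=0.000000, p=-2.200000:
  k1 = f(0.000000, -2.200000) = 3.090000
  k2 = f(0.510000, -0.624100) = 1.400843
  p ← -2.200000 + (0.51/2)·(3.090000 + 1.400843) = -1.054835
t=0.510000, p=-1.054835:
  k1 = f(0.510000, -1.054835) = 1.831578
  k2 = f(1.020000, -0.120730) = 0.586526
  p ← -1.054835 + (0.51/2)·(1.831578 + 0.586526) = -0.438219
t=1.020000, p=-0.438219:
  k1 = f(1.020000, -0.438219) = 0.904014
  k2 = f(1.530000, 0.022829) = 0.013470
  p ← -0.438219 + (0.51/2)·(0.904014 + 0.013470) = -0.204260
p(1.53) ≈ -0.2043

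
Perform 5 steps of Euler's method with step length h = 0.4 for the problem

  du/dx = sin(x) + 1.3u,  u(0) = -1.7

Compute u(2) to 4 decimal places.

-11.6168

Euler: u_{n+1} = u_n + h·f(x_n, u_n).
x=0.000000, u=-1.700000: f=-2.210000 → u ← -1.700000 + 0.4·(-2.210000) = -2.584000
x=0.400000, u=-2.584000: f=-2.969782 → u ← -2.584000 + 0.4·(-2.969782) = -3.771913
x=0.800000, u=-3.771913: f=-4.186130 → u ← -3.771913 + 0.4·(-4.186130) = -5.446365
x=1.200000, u=-5.446365: f=-6.148235 → u ← -5.446365 + 0.4·(-6.148235) = -7.905659
x=1.600000, u=-7.905659: f=-9.277783 → u ← -7.905659 + 0.4·(-9.277783) = -11.616772
u(2) ≈ -11.6168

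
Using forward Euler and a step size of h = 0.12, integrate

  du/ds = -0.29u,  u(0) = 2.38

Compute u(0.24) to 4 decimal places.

Euler: u_{n+1} = u_n + h·f(s_n, u_n).
s=0.000000, u=2.380000: f=-0.690200 → u ← 2.380000 + 0.12·(-0.690200) = 2.297176
s=0.120000, u=2.297176: f=-0.666181 → u ← 2.297176 + 0.12·(-0.666181) = 2.217234
u(0.24) ≈ 2.2172

2.2172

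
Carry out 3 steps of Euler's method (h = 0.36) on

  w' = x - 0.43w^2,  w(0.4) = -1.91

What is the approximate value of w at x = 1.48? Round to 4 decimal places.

Euler: w_{n+1} = w_n + h·f(x_n, w_n).
x=0.400000, w=-1.910000: f=-1.168683 → w ← -1.910000 + 0.36·(-1.168683) = -2.330726
x=0.760000, w=-2.330726: f=-1.575882 → w ← -2.330726 + 0.36·(-1.575882) = -2.898043
x=1.120000, w=-2.898043: f=-2.491422 → w ← -2.898043 + 0.36·(-2.491422) = -3.794955
w(1.48) ≈ -3.7950

-3.7950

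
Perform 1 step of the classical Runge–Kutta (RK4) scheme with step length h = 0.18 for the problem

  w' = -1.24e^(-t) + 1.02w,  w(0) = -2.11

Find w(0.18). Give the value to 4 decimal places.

RK4: k1 = f(t_n, w_n); k2 = f(t_n + h/2, w_n + (h/2)·k1); k3 = f(t_n + h/2, w_n + (h/2)·k2); k4 = f(t_n + h, w_n + h·k3); w_{n+1} = w_n + (h/6)·(k1 + 2k2 + 2k3 + k4).
t=0.000000, w=-2.110000:
  k1 = f(0.000000, -2.110000) = -3.392200
  k2 = f(0.090000, -2.415298) = -3.596879
  k3 = f(0.090000, -2.433719) = -3.615668
  k4 = f(0.180000, -2.760820) = -3.851772
  w ← -2.110000 + (0.18/6)·(k1 + 2k2 + 2k3 + k4) = -2.760072
w(0.18) ≈ -2.7601

-2.7601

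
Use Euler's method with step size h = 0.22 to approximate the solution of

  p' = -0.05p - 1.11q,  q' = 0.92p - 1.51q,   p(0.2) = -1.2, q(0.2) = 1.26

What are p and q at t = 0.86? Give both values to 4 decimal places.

-1.6301, -0.2638

Euler on (p,q): p_{n+1} = p_n + h·p', q_{n+1} = q_n + h·q'.
0.200000: (-1.200000, 1.260000); f=(-1.338600, -3.006600) → (-1.494492, 0.598548)
0.420000: (-1.494492, 0.598548); f=(-0.589664, -2.278740) → (-1.624218, 0.097225)
0.640000: (-1.624218, 0.097225); f=(-0.026709, -1.641091) → (-1.630094, -0.263815)
(p(0.86), q(0.86)) ≈ (-1.6301, -0.2638)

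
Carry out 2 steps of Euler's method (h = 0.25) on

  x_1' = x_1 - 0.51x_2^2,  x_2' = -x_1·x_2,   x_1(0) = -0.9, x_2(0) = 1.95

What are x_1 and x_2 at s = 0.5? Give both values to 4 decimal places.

-2.7398, 3.3501

Euler on (x_1,x_2): x_1_{n+1} = x_1_n + h·x_1', x_2_{n+1} = x_2_n + h·x_2'.
0.000000: (-0.900000, 1.950000); f=(-2.839275, 1.755000) → (-1.609819, 2.388750)
0.250000: (-1.609819, 2.388750); f=(-4.519943, 3.845455) → (-2.739805, 3.350114)
(x_1(0.5), x_2(0.5)) ≈ (-2.7398, 3.3501)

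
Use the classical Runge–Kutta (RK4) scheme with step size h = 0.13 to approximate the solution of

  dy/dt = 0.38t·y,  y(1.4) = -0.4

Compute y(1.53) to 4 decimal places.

-0.4300

RK4: k1 = f(t_n, y_n); k2 = f(t_n + h/2, y_n + (h/2)·k1); k3 = f(t_n + h/2, y_n + (h/2)·k2); k4 = f(t_n + h, y_n + h·k3); y_{n+1} = y_n + (h/6)·(k1 + 2k2 + 2k3 + k4).
t=1.400000, y=-0.400000:
  k1 = f(1.400000, -0.400000) = -0.212800
  k2 = f(1.465000, -0.413832) = -0.230380
  k3 = f(1.465000, -0.414975) = -0.231016
  k4 = f(1.530000, -0.430032) = -0.250021
  y ← -0.400000 + (0.13/6)·(k1 + 2k2 + 2k3 + k4) = -0.430022
y(1.53) ≈ -0.4300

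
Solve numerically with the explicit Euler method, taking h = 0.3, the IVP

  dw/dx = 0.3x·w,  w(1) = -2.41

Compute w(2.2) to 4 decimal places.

Euler: w_{n+1} = w_n + h·f(x_n, w_n).
x=1.000000, w=-2.410000: f=-0.723000 → w ← -2.410000 + 0.3·(-0.723000) = -2.626900
x=1.300000, w=-2.626900: f=-1.024491 → w ← -2.626900 + 0.3·(-1.024491) = -2.934247
x=1.600000, w=-2.934247: f=-1.408439 → w ← -2.934247 + 0.3·(-1.408439) = -3.356779
x=1.900000, w=-3.356779: f=-1.913364 → w ← -3.356779 + 0.3·(-1.913364) = -3.930788
w(2.2) ≈ -3.9308

-3.9308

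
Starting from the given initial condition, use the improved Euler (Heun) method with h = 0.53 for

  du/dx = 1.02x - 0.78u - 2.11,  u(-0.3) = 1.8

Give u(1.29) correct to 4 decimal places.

-0.6993

Heun: k1 = f(x_n, u_n); k2 = f(x_n + h, u_n + h·k1); u_{n+1} = u_n + (h/2)·(k1 + k2).
x=-0.300000, u=1.800000:
  k1 = f(-0.300000, 1.800000) = -3.820000
  k2 = f(0.230000, -0.224600) = -1.700212
  u ← 1.800000 + (0.53/2)·(-3.820000 + (-1.700212)) = 0.337144
x=0.230000, u=0.337144:
  k1 = f(0.230000, 0.337144) = -2.138372
  k2 = f(0.760000, -0.796193) = -0.713769
  u ← 0.337144 + (0.53/2)·(-2.138372 + (-0.713769)) = -0.418674
x=0.760000, u=-0.418674:
  k1 = f(0.760000, -0.418674) = -1.008235
  k2 = f(1.290000, -0.953038) = -0.050830
  u ← -0.418674 + (0.53/2)·(-1.008235 + (-0.050830)) = -0.699326
u(1.29) ≈ -0.6993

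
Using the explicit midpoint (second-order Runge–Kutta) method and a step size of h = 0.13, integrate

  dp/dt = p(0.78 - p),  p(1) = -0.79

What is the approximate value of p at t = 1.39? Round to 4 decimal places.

-1.6399

Midpoint: k1 = f(t_n, p_n); k2 = f(t_n + h/2, p_n + (h/2)·k1); p_{n+1} = p_n + h·k2.
t=1.000000, p=-0.790000:
  k1 = f(1.000000, -0.790000) = -1.240300
  k2 = f(1.065000, -0.870620) = -1.437062
  p ← -0.790000 + 0.13·(-1.437062) = -0.976818
t=1.130000, p=-0.976818:
  k1 = f(1.130000, -0.976818) = -1.716091
  k2 = f(1.195000, -1.088364) = -2.033460
  p ← -0.976818 + 0.13·(-2.033460) = -1.241168
t=1.260000, p=-1.241168:
  k1 = f(1.260000, -1.241168) = -2.508608
  k2 = f(1.325000, -1.404227) = -3.067152
  p ← -1.241168 + 0.13·(-3.067152) = -1.639898
p(1.39) ≈ -1.6399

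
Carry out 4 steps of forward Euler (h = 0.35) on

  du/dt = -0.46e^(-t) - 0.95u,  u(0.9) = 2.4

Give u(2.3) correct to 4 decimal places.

0.3918

Euler: u_{n+1} = u_n + h·f(t_n, u_n).
t=0.900000, u=2.400000: f=-2.467022 → u ← 2.400000 + 0.35·(-2.467022) = 1.536542
t=1.250000, u=1.536542: f=-1.591507 → u ← 1.536542 + 0.35·(-1.591507) = 0.979515
t=1.600000, u=0.979515: f=-1.023411 → u ← 0.979515 + 0.35·(-1.023411) = 0.621321
t=1.950000, u=0.621321: f=-0.655701 → u ← 0.621321 + 0.35·(-0.655701) = 0.391825
u(2.3) ≈ 0.3918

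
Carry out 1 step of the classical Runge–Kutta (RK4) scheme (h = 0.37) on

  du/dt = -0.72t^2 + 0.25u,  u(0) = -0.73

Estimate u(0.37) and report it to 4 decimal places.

-0.8132

RK4: k1 = f(t_n, u_n); k2 = f(t_n + h/2, u_n + (h/2)·k1); k3 = f(t_n + h/2, u_n + (h/2)·k2); k4 = f(t_n + h, u_n + h·k3); u_{n+1} = u_n + (h/6)·(k1 + 2k2 + 2k3 + k4).
t=0.000000, u=-0.730000:
  k1 = f(0.000000, -0.730000) = -0.182500
  k2 = f(0.185000, -0.763763) = -0.215583
  k3 = f(0.185000, -0.769883) = -0.217113
  k4 = f(0.370000, -0.810332) = -0.301151
  u ← -0.730000 + (0.37/6)·(k1 + 2k2 + 2k3 + k4) = -0.813191
u(0.37) ≈ -0.8132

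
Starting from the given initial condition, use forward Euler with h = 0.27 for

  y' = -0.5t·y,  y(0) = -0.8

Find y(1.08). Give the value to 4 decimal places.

Euler: y_{n+1} = y_n + h·f(t_n, y_n).
t=0.000000, y=-0.800000: f=0.000000 → y ← -0.800000 + 0.27·0.000000 = -0.800000
t=0.270000, y=-0.800000: f=0.108000 → y ← -0.800000 + 0.27·0.108000 = -0.770840
t=0.540000, y=-0.770840: f=0.208127 → y ← -0.770840 + 0.27·0.208127 = -0.714646
t=0.810000, y=-0.714646: f=0.289432 → y ← -0.714646 + 0.27·0.289432 = -0.636499
y(1.08) ≈ -0.6365

-0.6365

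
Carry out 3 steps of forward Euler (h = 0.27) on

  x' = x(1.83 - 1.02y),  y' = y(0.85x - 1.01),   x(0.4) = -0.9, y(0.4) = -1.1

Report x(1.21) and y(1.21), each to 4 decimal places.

-4.1417, -0.0233

Euler on (x,y): x_{n+1} = x_n + h·x', y_{n+1} = y_n + h·y'.
0.400000: (-0.900000, -1.100000); f=(-2.656800, 1.952500) → (-1.617336, -0.572825)
0.670000: (-1.617336, -0.572825); f=(-3.904704, 1.366036) → (-2.671606, -0.203995)
0.940000: (-2.671606, -0.203995); f=(-5.444934, 0.669281) → (-4.141738, -0.023289)
(x(1.21), y(1.21)) ≈ (-4.1417, -0.0233)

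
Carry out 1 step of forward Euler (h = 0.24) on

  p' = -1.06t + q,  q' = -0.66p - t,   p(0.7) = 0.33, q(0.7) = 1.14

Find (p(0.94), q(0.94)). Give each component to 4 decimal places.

Euler on (p,q): p_{n+1} = p_n + h·p', q_{n+1} = q_n + h·q'.
0.700000: (0.330000, 1.140000); f=(0.398000, -0.917800) → (0.425520, 0.919728)
(p(0.94), q(0.94)) ≈ (0.4255, 0.9197)

0.4255, 0.9197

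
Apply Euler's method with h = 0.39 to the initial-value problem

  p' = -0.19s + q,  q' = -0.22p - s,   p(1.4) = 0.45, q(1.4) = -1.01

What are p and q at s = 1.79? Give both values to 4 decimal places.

-0.0476, -1.5946

Euler on (p,q): p_{n+1} = p_n + h·p', q_{n+1} = q_n + h·q'.
1.400000: (0.450000, -1.010000); f=(-1.276000, -1.499000) → (-0.047640, -1.594610)
(p(1.79), q(1.79)) ≈ (-0.0476, -1.5946)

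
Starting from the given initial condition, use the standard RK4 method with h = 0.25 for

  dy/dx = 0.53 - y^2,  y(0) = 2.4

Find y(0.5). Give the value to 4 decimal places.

1.2352

RK4: k1 = f(x_n, y_n); k2 = f(x_n + h/2, y_n + (h/2)·k1); k3 = f(x_n + h/2, y_n + (h/2)·k2); k4 = f(x_n + h, y_n + h·k3); y_{n+1} = y_n + (h/6)·(k1 + 2k2 + 2k3 + k4).
x=0.000000, y=2.400000:
  k1 = f(0.000000, 2.400000) = -5.230000
  k2 = f(0.125000, 1.746250) = -2.519389
  k3 = f(0.125000, 2.085076) = -3.817543
  k4 = f(0.250000, 1.445614) = -1.559800
  y ← 2.400000 + (0.25/6)·(k1 + 2k2 + 2k3 + k4) = 1.589014
x=0.250000, y=1.589014:
  k1 = f(0.250000, 1.589014) = -1.994965
  k2 = f(0.375000, 1.339643) = -1.264644
  k3 = f(0.375000, 1.430933) = -1.517570
  k4 = f(0.500000, 1.209621) = -0.933184
  y ← 1.589014 + (0.25/6)·(k1 + 2k2 + 2k3 + k4) = 1.235157
y(0.5) ≈ 1.2352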